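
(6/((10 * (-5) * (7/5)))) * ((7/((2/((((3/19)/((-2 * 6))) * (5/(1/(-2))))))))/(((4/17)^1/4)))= -0.67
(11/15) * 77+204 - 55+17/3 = 211.13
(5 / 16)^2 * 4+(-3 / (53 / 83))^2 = 4038289 / 179776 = 22.46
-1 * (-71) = 71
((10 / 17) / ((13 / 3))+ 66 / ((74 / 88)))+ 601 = 5557271 / 8177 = 679.62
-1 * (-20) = 20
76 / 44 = 19 / 11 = 1.73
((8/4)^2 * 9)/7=36/7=5.14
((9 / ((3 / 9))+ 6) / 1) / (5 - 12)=-33 / 7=-4.71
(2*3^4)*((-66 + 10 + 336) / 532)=1620 / 19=85.26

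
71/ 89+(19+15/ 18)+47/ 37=432727/ 19758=21.90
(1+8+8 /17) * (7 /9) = 1127 /153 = 7.37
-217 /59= -3.68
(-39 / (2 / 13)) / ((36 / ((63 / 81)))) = -1183 / 216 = -5.48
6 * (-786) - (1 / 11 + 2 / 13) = -674423 / 143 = -4716.24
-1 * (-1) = 1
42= 42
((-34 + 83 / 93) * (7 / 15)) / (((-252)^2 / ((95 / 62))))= -58501 / 156927456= -0.00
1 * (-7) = -7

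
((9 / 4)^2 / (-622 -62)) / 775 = -9 / 942400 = -0.00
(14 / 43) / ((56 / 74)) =37 / 86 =0.43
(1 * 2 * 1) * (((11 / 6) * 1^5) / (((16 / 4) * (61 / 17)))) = 187 / 732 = 0.26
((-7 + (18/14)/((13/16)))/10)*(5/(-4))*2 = 493/364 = 1.35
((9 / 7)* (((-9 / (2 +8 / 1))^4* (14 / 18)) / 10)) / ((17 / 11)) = 72171 / 1700000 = 0.04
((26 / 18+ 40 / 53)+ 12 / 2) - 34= -12307 / 477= -25.80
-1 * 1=-1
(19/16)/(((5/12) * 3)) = 19/20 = 0.95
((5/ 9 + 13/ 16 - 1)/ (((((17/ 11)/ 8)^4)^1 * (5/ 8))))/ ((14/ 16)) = 12713541632/ 26309115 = 483.24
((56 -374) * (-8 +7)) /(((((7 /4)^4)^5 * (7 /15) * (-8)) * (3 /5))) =-1092639680102400 /558545864083284007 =-0.00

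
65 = 65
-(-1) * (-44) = -44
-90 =-90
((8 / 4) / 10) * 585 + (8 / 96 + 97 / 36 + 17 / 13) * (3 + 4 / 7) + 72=166741 / 819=203.59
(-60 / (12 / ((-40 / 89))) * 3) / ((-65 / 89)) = -120 / 13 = -9.23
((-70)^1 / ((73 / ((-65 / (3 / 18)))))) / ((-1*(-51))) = 9100 / 1241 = 7.33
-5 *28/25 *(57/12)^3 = -48013/80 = -600.16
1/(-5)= -1/5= -0.20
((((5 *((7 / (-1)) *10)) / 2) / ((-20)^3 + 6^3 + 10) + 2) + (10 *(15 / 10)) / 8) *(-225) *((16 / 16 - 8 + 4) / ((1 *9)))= 9089775 / 31096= 292.31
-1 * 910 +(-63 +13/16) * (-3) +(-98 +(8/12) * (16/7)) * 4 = -372739/336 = -1109.34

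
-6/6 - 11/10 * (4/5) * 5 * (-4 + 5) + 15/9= -56/15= -3.73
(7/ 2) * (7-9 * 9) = -259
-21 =-21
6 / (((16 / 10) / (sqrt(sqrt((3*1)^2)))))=15*sqrt(3) / 4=6.50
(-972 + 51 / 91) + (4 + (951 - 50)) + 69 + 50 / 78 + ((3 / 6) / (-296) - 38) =-5624273 / 161616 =-34.80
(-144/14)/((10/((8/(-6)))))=48/35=1.37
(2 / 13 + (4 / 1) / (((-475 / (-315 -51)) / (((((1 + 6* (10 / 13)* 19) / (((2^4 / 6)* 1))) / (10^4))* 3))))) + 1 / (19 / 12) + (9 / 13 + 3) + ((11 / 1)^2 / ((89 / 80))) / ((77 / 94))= 406261736261 / 2959250000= 137.29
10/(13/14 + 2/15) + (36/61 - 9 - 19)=-244756/13603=-17.99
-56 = -56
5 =5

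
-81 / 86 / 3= -27 / 86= -0.31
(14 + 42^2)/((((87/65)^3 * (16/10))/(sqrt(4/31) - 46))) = -28076286875/1317006 + 1220708125 * sqrt(31)/40827186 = -21151.80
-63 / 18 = -7 / 2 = -3.50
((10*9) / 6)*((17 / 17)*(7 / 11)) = 105 / 11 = 9.55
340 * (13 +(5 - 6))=4080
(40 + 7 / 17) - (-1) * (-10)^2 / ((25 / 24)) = 2319 / 17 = 136.41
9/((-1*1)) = -9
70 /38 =35 /19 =1.84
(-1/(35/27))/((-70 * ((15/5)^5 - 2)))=27/590450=0.00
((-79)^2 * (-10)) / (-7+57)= -6241 / 5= -1248.20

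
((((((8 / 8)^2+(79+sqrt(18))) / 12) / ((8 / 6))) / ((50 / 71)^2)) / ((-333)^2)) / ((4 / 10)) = 5041 * sqrt(2) / 591408000+5041 / 22177800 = 0.00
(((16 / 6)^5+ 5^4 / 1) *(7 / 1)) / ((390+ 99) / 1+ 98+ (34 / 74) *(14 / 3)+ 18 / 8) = 191290148 / 21268899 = 8.99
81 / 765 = 9 / 85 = 0.11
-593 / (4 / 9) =-5337 / 4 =-1334.25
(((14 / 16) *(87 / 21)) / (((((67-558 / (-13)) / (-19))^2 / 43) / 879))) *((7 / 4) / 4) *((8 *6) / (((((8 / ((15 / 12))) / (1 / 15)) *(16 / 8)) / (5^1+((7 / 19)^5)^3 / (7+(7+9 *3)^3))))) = 120914450099553000805561074807561 / 54012632443022141333148132944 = 2238.63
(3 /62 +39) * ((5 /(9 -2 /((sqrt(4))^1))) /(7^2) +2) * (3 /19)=5730507 /461776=12.41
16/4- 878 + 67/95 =-873.29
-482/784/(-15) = 0.04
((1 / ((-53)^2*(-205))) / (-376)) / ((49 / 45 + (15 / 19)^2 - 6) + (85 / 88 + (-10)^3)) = -35739 / 7763832336331529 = -0.00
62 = 62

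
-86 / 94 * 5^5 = -134375 / 47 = -2859.04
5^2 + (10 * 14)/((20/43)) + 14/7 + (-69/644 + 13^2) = 13913/28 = 496.89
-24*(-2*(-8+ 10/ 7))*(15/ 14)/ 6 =-2760/ 49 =-56.33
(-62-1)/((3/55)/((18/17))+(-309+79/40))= 16632/81041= 0.21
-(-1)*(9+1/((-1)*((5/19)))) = 26/5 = 5.20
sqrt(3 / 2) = sqrt(6) / 2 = 1.22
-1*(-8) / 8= 1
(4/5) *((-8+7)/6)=-2/15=-0.13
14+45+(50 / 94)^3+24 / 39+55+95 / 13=164762580 / 1349699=122.07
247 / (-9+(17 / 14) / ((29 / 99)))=-100282 / 1971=-50.88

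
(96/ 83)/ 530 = 48/ 21995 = 0.00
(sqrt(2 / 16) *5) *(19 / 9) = 95 *sqrt(2) / 36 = 3.73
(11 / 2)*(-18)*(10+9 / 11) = -1071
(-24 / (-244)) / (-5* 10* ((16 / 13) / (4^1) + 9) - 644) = -39 / 439871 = -0.00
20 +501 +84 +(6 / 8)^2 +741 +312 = 26537 / 16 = 1658.56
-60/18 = -10/3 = -3.33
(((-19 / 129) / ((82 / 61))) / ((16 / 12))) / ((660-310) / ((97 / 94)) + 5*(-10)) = -112423 / 395617200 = -0.00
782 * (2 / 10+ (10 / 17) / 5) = 1242 / 5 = 248.40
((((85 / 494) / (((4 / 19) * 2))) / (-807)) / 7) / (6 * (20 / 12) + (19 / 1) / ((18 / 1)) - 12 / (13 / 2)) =-51 / 6492584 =-0.00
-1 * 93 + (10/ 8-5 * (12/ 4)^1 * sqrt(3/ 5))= -367/ 4-3 * sqrt(15)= -103.37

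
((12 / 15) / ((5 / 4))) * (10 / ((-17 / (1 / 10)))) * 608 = -9728 / 425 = -22.89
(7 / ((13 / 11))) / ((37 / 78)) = 462 / 37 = 12.49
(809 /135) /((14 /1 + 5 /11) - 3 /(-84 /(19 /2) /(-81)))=-498344 /1083375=-0.46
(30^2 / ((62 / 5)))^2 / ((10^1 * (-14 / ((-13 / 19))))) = 3290625 / 127813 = 25.75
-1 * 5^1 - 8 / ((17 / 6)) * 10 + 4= -497 / 17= -29.24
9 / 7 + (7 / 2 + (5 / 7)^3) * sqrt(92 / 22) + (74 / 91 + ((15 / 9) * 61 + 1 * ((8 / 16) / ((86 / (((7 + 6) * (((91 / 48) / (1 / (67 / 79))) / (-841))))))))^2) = 241 * sqrt(506) / 686 + 283055143512050846848627 / 27379589661379178496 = 10346.08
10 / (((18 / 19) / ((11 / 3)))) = 1045 / 27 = 38.70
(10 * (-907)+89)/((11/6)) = -53886/11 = -4898.73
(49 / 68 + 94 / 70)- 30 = -66489 / 2380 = -27.94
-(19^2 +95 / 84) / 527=-30419 / 44268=-0.69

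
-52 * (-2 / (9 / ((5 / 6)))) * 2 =520 / 27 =19.26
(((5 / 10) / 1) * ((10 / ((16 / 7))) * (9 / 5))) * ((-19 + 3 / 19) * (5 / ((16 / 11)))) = -620235 / 2432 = -255.03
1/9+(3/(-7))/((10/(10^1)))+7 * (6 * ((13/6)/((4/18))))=51557/126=409.18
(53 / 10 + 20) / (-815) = -253 / 8150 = -0.03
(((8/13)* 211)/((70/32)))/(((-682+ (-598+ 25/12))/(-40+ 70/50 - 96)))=218116608/34887125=6.25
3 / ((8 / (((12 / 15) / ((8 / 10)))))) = 3 / 8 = 0.38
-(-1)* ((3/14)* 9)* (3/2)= 81/28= 2.89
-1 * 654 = -654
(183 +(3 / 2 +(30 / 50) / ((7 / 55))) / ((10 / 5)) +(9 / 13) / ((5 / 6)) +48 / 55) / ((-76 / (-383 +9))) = 63919473 / 69160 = 924.23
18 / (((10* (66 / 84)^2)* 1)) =1764 / 605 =2.92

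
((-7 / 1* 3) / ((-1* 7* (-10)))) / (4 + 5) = -1 / 30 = -0.03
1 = 1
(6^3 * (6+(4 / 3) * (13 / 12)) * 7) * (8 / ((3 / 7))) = 210112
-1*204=-204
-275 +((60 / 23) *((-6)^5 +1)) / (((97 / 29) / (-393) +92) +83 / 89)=-534677626775 / 1083943471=-493.27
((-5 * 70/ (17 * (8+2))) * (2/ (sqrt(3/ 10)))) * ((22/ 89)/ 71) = -1540 * sqrt(30)/ 322269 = -0.03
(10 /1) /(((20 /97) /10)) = 485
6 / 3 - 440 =-438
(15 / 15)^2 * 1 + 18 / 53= 71 / 53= 1.34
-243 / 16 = -15.19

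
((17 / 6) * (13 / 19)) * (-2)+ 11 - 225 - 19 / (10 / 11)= -136103 / 570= -238.78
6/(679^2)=6/461041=0.00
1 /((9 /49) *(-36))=-0.15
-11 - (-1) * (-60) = -71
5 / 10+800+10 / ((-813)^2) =1058211389 / 1321938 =800.50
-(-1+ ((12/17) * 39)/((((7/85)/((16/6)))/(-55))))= 343207/7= 49029.57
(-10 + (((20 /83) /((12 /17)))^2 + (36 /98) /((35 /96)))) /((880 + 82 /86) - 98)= -40582907521 /3579869848905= -0.01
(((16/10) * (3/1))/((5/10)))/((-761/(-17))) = 816/3805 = 0.21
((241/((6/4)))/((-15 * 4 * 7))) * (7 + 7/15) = -1928/675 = -2.86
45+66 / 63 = 967 / 21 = 46.05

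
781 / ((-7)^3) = -781 / 343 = -2.28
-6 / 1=-6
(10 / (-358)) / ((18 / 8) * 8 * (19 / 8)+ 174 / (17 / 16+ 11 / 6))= -0.00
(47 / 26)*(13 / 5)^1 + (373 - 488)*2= -2253 / 10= -225.30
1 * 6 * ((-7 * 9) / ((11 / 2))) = -756 / 11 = -68.73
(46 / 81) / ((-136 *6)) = -23 / 33048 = -0.00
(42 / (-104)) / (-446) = 21 / 23192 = 0.00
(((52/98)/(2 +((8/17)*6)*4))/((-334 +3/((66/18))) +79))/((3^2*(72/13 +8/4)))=-0.00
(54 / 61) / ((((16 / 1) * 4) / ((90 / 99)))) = 0.01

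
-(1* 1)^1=-1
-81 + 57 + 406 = 382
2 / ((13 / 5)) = 10 / 13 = 0.77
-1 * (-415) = 415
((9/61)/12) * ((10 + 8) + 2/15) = 68/305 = 0.22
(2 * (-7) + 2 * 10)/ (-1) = -6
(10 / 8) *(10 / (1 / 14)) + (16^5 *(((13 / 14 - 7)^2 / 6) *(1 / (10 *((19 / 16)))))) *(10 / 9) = 15156322175 / 25137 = 602948.73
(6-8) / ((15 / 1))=-2 / 15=-0.13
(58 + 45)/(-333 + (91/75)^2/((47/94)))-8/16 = -3015313/3713126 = -0.81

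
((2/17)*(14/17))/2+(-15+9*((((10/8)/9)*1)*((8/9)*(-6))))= -21.62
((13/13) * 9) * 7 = 63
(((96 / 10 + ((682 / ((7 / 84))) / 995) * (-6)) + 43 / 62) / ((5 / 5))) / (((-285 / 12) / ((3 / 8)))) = 7228317 / 11721100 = 0.62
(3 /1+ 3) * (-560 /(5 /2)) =-1344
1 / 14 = 0.07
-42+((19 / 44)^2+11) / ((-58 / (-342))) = 23.96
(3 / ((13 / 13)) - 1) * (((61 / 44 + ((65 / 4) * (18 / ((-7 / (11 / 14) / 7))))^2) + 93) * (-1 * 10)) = -2281577315 / 2156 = -1058245.51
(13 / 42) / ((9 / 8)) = 52 / 189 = 0.28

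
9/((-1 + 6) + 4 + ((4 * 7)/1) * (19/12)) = 27/160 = 0.17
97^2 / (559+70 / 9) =84681 / 5101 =16.60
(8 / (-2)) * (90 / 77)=-4.68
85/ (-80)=-17/ 16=-1.06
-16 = -16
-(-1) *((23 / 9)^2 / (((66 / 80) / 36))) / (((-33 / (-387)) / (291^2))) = 34244243680 / 121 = 283010278.35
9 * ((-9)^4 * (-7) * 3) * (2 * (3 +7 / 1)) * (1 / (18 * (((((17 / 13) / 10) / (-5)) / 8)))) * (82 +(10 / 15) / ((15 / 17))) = 592911446400 / 17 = 34877143905.88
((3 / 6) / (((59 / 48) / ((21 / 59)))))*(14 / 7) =1008 / 3481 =0.29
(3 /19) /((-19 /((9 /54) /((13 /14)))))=-7 /4693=-0.00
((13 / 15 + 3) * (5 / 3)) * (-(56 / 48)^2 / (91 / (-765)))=17255 / 234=73.74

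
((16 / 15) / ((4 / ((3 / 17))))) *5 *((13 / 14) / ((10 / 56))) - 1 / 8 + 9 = 6867 / 680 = 10.10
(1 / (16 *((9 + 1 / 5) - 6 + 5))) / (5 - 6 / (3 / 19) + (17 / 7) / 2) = -7 / 29192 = -0.00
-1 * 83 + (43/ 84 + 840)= 63631/ 84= 757.51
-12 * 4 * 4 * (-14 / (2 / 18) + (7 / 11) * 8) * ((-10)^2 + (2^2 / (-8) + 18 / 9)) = 25919040 / 11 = 2356276.36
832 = 832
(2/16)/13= 1/104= 0.01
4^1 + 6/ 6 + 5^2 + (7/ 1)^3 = 373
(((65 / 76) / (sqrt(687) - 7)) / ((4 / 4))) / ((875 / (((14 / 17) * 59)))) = 5369 / 10303700 + 767 * sqrt(687) / 10303700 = 0.00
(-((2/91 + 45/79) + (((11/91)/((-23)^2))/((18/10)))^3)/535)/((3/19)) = -72214816617088934002/10311476335426677865545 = -0.01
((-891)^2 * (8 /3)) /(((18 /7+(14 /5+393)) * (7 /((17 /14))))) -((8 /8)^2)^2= 89875579 /97601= 920.85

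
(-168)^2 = 28224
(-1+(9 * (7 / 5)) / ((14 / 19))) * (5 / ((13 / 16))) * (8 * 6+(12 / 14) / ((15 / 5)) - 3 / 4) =61226 / 13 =4709.69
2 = 2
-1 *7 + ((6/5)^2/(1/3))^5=14624921393/9765625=1497.59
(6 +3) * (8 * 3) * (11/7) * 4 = 9504/7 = 1357.71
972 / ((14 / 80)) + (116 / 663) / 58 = 25777454 / 4641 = 5554.29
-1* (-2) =2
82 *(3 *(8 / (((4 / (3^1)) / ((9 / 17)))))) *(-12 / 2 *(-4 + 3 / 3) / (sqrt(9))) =79704 / 17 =4688.47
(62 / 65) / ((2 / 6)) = 186 / 65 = 2.86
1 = 1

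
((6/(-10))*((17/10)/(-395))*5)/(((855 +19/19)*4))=0.00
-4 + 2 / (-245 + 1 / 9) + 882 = 967547 / 1102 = 877.99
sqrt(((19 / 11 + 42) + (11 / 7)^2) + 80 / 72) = sqrt(2524390) / 231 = 6.88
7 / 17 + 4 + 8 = 211 / 17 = 12.41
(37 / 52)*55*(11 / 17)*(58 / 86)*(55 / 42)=35704075 / 1596504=22.36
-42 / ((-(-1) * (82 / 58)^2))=-35322 / 1681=-21.01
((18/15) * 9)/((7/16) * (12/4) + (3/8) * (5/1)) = 288/85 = 3.39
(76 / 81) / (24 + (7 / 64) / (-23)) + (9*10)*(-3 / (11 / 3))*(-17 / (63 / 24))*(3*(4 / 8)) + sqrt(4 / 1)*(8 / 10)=3778589104 / 5270265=716.96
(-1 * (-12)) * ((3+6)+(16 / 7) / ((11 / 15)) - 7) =4728 / 77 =61.40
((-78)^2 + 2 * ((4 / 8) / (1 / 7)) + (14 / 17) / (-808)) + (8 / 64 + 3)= 83708887 / 13736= 6094.12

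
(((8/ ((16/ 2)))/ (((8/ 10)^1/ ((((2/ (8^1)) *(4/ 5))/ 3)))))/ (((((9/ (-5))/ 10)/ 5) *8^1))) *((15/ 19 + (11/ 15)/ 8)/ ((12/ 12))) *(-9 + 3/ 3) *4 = 50225/ 6156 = 8.16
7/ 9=0.78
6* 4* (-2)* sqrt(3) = -48* sqrt(3) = -83.14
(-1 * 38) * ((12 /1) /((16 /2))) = -57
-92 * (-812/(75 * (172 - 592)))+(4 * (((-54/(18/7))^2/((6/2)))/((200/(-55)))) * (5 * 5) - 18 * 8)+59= -9292211/2250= -4129.87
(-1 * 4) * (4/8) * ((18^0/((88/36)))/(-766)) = 9/8426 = 0.00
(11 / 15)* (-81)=-59.40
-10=-10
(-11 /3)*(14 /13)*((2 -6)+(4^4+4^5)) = -196504 /39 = -5038.56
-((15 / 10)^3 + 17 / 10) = -203 / 40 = -5.08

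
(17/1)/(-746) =-17/746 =-0.02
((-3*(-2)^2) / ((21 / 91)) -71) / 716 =-123 / 716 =-0.17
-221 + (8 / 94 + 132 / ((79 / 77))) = -342549 / 3713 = -92.26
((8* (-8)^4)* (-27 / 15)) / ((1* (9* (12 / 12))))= -32768 / 5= -6553.60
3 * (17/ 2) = 51/ 2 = 25.50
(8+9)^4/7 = 83521/7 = 11931.57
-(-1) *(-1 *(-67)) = 67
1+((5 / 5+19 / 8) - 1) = 27 / 8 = 3.38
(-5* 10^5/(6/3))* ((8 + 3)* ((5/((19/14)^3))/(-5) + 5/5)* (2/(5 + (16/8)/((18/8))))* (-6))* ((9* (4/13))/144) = 305538750000/4725851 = 64652.64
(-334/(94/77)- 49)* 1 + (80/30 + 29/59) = -2657401/8319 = -319.44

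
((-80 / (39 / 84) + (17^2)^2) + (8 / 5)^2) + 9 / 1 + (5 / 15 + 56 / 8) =81283396 / 975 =83367.59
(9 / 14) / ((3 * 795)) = 1 / 3710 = 0.00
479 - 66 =413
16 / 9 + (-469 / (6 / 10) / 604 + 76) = 415765 / 5436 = 76.48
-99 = -99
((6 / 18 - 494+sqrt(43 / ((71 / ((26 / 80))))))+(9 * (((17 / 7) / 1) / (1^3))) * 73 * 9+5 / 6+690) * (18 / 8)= 9 * sqrt(396890) / 5680+1834221 / 56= 32754.94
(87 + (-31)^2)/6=174.67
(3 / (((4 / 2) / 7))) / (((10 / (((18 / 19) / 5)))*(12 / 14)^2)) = 1029 / 3800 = 0.27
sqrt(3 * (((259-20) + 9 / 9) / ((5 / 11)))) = 12 * sqrt(11) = 39.80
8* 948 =7584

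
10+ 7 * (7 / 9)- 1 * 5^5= -27986 / 9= -3109.56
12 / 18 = 2 / 3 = 0.67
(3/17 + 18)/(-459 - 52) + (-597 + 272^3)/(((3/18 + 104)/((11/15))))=3845795803189/27146875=141666.24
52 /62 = 26 /31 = 0.84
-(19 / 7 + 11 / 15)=-362 / 105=-3.45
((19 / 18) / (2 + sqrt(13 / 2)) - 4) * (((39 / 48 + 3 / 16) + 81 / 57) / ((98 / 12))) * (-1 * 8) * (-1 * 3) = -26.81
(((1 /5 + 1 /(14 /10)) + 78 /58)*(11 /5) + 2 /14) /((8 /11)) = 71357 /10150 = 7.03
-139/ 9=-15.44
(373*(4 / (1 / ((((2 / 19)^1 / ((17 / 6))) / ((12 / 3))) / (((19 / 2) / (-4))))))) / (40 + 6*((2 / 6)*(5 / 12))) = -214848 / 1503565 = -0.14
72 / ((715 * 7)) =72 / 5005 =0.01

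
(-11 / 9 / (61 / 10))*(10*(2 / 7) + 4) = -1760 / 1281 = -1.37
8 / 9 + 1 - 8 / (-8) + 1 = 35 / 9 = 3.89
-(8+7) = -15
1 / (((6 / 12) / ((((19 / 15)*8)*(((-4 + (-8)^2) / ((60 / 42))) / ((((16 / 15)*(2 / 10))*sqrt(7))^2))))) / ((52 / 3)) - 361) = -92625 / 33437623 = -0.00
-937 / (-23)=937 / 23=40.74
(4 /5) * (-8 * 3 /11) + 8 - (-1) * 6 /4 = 853 /110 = 7.75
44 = 44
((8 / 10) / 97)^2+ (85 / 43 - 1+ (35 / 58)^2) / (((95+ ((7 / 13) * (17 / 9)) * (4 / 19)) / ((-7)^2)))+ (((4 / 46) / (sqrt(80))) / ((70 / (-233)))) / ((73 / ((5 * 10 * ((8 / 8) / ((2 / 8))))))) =4970278441459277 / 7201927805488700 - 466 * sqrt(5) / 11753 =0.60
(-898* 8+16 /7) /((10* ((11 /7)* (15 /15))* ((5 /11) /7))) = -175952 /25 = -7038.08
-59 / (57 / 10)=-590 / 57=-10.35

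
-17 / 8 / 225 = -17 / 1800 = -0.01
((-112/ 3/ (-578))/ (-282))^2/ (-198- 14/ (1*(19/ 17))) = -931/ 3736082252250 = -0.00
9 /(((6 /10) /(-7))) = -105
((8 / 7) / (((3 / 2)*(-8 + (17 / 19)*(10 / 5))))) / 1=-152 / 1239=-0.12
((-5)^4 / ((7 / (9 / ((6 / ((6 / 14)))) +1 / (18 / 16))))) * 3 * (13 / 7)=1568125 / 2058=761.97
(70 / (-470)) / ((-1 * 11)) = 0.01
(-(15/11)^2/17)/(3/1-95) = 225/189244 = 0.00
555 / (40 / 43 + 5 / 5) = 287.53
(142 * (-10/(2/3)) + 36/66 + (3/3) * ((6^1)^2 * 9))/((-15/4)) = 5296/11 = 481.45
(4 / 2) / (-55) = -2 / 55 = -0.04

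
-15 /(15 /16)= -16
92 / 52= 23 / 13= 1.77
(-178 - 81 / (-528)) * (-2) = 31301 / 88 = 355.69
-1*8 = -8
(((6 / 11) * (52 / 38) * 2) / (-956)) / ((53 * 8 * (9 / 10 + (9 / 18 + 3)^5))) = -1560 / 222855737137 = -0.00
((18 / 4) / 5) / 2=9 / 20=0.45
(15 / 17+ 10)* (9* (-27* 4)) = -179820 / 17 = -10577.65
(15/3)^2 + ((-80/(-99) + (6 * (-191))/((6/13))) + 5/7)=-1702339/693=-2456.48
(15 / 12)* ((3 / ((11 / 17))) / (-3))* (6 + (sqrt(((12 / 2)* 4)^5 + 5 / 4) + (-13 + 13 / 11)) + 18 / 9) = 1785 / 242 - 85* sqrt(31850501) / 88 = -5443.85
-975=-975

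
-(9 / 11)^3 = -729 / 1331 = -0.55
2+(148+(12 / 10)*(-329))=-1224 / 5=-244.80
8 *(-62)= -496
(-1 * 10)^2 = 100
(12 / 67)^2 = 144 / 4489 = 0.03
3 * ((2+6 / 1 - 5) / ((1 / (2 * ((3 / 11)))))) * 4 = 216 / 11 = 19.64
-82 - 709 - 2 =-793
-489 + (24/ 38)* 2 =-9267/ 19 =-487.74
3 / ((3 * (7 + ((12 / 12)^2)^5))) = 1 / 8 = 0.12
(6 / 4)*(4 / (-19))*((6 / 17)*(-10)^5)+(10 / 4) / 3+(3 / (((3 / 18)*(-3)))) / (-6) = 21603553 / 1938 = 11147.34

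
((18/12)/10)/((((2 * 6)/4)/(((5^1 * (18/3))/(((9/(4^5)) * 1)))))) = 512/3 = 170.67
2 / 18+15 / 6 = 47 / 18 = 2.61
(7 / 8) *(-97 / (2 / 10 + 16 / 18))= -4365 / 56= -77.95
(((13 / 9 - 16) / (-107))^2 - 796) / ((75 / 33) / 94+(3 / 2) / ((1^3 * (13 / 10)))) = -675.69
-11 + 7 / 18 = -191 / 18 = -10.61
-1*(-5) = 5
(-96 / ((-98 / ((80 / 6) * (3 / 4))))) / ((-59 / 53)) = -25440 / 2891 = -8.80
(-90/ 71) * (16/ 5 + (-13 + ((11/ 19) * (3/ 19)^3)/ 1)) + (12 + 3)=253708257/ 9252791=27.42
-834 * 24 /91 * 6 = -120096 /91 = -1319.74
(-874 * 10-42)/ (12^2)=-4391/ 72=-60.99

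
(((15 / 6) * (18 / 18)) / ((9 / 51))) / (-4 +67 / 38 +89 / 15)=8075 / 2107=3.83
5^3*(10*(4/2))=2500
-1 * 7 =-7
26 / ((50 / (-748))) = -9724 / 25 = -388.96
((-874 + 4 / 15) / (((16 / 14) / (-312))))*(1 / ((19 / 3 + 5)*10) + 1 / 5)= 42338933 / 850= 49810.51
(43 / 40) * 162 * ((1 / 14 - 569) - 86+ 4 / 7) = -31907763 / 280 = -113956.30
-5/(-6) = 5/6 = 0.83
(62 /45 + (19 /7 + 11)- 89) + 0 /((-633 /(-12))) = -23281 /315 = -73.91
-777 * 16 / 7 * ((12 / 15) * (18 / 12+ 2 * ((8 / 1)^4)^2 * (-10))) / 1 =2383706838624 / 5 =476741367724.80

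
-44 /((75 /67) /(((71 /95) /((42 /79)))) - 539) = 16535332 /202258567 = 0.08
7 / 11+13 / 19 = 1.32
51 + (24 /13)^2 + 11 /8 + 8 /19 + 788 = 21685921 /25688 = 844.20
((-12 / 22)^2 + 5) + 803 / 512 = 425355 / 61952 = 6.87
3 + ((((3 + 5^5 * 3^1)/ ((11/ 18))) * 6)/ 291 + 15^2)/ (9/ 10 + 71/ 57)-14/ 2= 324059546/ 1304941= 248.33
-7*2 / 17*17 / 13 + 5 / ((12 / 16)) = 218 / 39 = 5.59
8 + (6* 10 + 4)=72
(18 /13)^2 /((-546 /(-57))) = 3078 /15379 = 0.20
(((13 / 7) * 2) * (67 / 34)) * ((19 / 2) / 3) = 16549 / 714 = 23.18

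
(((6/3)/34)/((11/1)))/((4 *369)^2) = 1/407393712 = 0.00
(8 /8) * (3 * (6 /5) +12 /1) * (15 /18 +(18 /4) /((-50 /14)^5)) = 628866368 /48828125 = 12.88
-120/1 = -120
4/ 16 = 1/ 4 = 0.25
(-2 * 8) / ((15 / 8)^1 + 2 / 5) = -640 / 91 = -7.03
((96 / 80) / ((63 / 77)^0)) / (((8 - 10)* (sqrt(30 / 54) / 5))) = -9* sqrt(5) / 5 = -4.02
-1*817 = -817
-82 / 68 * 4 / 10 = -41 / 85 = -0.48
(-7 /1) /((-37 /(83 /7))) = 83 /37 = 2.24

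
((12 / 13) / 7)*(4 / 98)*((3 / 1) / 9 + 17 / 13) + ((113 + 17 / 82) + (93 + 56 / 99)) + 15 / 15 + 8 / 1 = 101541762131 / 470576106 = 215.78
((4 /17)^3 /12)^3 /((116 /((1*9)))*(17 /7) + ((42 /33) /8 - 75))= -0.00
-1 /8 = -0.12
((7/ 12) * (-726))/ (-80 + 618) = -847/ 1076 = -0.79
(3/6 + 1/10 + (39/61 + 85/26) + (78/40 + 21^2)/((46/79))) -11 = 550253889/729560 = 754.23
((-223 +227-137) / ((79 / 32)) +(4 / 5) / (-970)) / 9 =-10320958 / 1724175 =-5.99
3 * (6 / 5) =18 / 5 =3.60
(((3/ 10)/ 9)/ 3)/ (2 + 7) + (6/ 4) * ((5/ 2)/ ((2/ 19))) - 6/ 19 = 2173711/ 61560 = 35.31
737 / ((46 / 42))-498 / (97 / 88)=493317 / 2231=221.12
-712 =-712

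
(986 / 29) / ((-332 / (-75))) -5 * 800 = -662725 / 166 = -3992.32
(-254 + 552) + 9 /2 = 605 /2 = 302.50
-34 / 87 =-0.39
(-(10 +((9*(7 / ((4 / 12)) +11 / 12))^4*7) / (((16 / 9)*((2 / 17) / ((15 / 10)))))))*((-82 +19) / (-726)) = -26147973321031233 / 3964928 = -6594816682.93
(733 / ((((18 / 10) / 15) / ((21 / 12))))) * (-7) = -897925 / 12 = -74827.08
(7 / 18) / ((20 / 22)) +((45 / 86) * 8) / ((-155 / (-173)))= 1223681 / 239940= 5.10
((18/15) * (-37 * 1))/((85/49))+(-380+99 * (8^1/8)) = -130303/425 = -306.60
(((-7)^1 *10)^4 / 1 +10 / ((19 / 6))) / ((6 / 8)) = 1824760240 / 57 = 32013337.54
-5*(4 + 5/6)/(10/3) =-29/4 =-7.25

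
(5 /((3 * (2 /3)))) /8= 5 /16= 0.31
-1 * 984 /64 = -123 /8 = -15.38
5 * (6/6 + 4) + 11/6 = 161/6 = 26.83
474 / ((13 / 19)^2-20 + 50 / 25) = -171114 / 6329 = -27.04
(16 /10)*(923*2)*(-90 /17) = -265824 /17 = -15636.71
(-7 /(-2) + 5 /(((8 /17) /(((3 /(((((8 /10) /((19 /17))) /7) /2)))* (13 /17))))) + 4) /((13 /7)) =922005 /3536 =260.75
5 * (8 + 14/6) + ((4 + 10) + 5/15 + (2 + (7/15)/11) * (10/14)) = 15583/231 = 67.46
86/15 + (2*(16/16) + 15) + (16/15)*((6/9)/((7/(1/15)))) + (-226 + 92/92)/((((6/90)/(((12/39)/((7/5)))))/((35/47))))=-1529037383/2886975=-529.63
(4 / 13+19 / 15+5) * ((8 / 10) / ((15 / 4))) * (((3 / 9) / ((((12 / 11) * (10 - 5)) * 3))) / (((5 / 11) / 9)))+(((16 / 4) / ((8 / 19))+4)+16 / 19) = 621375419 / 41681250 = 14.91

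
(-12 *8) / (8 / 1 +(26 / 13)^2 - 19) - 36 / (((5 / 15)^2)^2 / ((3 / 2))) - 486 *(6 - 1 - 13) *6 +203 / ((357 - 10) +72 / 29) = 1345705699 / 70945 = 18968.30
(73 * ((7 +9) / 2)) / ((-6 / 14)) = -4088 / 3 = -1362.67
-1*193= -193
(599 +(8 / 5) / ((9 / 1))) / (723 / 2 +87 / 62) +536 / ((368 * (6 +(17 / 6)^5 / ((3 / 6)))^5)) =1.65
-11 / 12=-0.92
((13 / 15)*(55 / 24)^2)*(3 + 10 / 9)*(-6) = -291005 / 2592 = -112.27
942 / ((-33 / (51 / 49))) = -16014 / 539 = -29.71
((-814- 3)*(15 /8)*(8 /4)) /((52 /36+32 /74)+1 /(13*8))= -106103790 /65333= -1624.05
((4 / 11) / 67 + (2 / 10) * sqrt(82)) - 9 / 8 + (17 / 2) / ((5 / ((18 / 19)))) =274993 / 560120 + sqrt(82) / 5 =2.30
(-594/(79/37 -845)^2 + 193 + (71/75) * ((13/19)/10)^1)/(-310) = -167230460732288/268519558614375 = -0.62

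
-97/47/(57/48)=-1552/893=-1.74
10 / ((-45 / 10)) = -20 / 9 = -2.22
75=75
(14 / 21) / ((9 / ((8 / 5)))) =16 / 135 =0.12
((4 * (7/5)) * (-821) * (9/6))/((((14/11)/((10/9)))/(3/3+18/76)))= -424457/57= -7446.61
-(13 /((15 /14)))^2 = -33124 /225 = -147.22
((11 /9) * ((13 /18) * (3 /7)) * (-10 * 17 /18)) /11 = -1105 /3402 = -0.32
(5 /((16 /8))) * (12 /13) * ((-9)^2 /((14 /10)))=12150 /91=133.52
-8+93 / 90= -209 / 30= -6.97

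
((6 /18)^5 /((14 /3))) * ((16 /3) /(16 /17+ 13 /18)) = 272 /96201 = 0.00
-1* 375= -375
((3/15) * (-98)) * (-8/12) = 196/15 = 13.07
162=162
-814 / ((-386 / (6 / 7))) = 2442 / 1351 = 1.81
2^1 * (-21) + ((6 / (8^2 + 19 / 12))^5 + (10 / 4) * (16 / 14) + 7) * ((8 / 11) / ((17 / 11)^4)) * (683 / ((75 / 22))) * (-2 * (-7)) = 2195519259493280014230674 / 630390059139139033675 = 3482.79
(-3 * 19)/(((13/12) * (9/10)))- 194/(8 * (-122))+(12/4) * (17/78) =-57.61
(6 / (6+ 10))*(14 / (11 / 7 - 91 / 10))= -735 / 1054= -0.70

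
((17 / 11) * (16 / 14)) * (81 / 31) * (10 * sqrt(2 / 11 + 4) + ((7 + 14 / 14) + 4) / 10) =66096 / 11935 + 110160 * sqrt(506) / 26257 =99.91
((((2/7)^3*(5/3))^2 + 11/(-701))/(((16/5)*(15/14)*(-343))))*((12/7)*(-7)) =-10525651/72740259018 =-0.00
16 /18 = 8 /9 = 0.89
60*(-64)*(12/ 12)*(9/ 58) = -17280/ 29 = -595.86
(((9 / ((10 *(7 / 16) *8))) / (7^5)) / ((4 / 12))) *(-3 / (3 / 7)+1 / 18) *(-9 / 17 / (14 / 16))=2700 / 14000231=0.00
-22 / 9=-2.44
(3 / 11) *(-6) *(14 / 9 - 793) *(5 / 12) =35615 / 66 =539.62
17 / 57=0.30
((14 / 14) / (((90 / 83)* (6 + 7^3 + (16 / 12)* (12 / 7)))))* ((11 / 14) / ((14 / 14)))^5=13367233 / 17003689920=0.00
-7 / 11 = -0.64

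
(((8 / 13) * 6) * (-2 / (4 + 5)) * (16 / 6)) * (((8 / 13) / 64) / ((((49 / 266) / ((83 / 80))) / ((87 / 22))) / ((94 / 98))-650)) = 34391216 / 1062450849135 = 0.00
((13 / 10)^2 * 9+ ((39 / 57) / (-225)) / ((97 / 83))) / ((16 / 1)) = 25224511 / 26539200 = 0.95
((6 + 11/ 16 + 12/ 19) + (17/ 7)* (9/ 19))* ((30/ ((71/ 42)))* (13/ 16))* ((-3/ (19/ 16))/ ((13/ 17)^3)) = -11953844865/ 17326556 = -689.91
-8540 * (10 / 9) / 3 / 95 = -17080 / 513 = -33.29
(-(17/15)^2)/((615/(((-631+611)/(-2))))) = -578/27675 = -0.02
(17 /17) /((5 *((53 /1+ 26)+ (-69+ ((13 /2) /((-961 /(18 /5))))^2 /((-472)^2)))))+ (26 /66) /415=14757110509408357 /704421848998590855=0.02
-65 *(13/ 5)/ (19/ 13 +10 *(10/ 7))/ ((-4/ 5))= 76895/ 5732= 13.42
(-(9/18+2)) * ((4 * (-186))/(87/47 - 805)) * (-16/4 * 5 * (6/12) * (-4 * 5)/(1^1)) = -4371000/9437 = -463.18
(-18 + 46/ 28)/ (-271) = 229/ 3794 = 0.06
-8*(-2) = 16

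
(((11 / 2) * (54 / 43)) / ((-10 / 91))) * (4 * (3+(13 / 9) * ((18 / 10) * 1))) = -1513512 / 1075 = -1407.92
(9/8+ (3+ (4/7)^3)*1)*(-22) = -130141/1372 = -94.85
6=6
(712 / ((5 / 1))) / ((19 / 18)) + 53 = 17851 / 95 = 187.91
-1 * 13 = -13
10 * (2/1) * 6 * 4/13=480/13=36.92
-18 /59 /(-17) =18 /1003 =0.02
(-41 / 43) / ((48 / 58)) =-1189 / 1032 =-1.15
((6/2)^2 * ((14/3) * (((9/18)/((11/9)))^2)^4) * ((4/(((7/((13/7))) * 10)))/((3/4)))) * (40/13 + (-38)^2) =202448728863/30010243340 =6.75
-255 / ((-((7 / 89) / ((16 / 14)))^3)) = 92040752640 / 117649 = 782333.49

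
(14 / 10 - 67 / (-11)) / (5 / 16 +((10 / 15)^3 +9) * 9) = 19776 / 221705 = 0.09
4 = 4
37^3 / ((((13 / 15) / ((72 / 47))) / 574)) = 31400807760 / 611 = 51392484.06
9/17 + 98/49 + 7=9.53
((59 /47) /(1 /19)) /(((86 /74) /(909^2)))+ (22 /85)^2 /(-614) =76017105681854693 /4482729575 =16957771.91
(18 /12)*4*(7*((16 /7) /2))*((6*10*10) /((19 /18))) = 518400 /19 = 27284.21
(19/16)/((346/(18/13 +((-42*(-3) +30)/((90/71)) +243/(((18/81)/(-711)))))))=-5760193501/2159040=-2667.94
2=2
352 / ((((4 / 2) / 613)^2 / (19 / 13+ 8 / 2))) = 2347804712 / 13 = 180600362.46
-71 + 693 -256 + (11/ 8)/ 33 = 8785/ 24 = 366.04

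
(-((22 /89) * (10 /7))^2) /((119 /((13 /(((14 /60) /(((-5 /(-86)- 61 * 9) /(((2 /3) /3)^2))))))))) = 530738851500 /817787803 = 648.99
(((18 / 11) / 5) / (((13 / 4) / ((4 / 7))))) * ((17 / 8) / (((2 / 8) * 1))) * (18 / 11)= 44064 / 55055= 0.80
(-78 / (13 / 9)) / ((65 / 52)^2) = -864 / 25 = -34.56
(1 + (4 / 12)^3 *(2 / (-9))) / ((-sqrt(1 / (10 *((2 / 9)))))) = -482 *sqrt(5) / 729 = -1.48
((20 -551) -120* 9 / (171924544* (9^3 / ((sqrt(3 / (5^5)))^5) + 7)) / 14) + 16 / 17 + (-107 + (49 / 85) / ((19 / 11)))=-28807214259092316625336740633908471 / 45242782609963417049821344052640 -889892578125* sqrt(15) / 196098748154640197739163720352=-636.73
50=50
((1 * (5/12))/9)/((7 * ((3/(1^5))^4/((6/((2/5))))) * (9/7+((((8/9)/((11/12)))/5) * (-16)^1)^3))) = -4159375/97102256868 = -0.00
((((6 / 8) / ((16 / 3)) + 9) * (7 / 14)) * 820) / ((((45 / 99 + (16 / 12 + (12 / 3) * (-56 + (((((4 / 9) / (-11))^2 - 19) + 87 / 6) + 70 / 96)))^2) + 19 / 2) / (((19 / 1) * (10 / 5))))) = 218879005348575 / 86886926719657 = 2.52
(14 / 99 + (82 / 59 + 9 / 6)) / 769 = 35411 / 8983458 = 0.00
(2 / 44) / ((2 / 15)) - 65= -64.66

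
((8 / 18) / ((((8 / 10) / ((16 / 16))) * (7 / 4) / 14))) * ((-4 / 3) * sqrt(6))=-160 * sqrt(6) / 27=-14.52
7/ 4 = 1.75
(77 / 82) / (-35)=-11 / 410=-0.03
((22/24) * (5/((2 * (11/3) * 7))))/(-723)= -5/40488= -0.00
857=857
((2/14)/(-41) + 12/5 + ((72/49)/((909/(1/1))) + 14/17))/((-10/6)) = -166694553/86236325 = -1.93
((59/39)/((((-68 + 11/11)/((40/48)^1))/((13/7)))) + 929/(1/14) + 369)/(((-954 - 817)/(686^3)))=-371949753540260/152559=-2438071523.41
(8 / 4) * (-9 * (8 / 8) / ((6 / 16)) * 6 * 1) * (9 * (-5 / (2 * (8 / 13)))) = 10530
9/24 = 3/8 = 0.38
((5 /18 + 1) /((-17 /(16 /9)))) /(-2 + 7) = -184 /6885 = -0.03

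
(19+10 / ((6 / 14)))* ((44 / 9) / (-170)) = -2794 / 2295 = -1.22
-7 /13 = -0.54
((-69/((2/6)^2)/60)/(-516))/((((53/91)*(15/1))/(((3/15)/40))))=2093/182320000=0.00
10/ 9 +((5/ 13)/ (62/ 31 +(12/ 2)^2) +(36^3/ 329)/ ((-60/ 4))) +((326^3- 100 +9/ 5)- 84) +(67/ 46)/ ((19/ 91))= 2913960767399411/ 84107205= 34645792.44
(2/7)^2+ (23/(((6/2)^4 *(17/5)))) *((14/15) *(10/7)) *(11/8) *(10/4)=376021/809676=0.46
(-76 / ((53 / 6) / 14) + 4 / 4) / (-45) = 6331 / 2385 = 2.65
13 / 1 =13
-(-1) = 1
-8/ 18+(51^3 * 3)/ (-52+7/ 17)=-60890317/ 7893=-7714.47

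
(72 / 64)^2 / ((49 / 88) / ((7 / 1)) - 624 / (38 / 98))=-16929 / 21524440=-0.00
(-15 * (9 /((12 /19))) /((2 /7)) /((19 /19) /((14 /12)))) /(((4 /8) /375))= -5236875 /8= -654609.38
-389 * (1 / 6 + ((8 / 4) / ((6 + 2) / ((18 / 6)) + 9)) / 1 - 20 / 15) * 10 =81301 / 21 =3871.48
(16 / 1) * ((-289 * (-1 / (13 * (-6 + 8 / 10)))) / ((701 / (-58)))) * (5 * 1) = 3352400 / 118469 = 28.30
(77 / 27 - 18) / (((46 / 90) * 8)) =-2045 / 552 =-3.70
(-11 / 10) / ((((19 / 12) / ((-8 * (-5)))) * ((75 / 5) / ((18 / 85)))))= -3168 / 8075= -0.39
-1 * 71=-71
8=8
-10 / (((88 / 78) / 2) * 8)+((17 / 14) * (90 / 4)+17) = 25937 / 616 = 42.11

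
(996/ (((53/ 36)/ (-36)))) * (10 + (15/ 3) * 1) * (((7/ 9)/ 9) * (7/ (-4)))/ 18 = 162680/ 53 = 3069.43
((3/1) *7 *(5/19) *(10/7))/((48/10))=125/76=1.64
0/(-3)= 0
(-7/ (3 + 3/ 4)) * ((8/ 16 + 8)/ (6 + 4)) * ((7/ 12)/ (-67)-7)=11.12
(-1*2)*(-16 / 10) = 16 / 5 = 3.20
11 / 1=11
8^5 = 32768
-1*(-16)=16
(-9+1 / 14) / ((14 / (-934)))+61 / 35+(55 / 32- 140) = 3599539 / 7840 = 459.12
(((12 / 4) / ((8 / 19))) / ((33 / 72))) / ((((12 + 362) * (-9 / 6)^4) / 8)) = 1216 / 18513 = 0.07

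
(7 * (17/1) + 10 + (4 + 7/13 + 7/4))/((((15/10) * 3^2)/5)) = 11725/234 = 50.11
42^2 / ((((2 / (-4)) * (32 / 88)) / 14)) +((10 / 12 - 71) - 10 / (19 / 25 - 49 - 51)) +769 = -223503475 / 1654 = -135129.07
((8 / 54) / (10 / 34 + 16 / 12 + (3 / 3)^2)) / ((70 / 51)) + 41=288724 / 7035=41.04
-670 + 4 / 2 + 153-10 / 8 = -2065 / 4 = -516.25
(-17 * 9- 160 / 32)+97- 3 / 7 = -61.43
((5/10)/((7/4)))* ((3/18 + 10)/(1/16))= 976/21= 46.48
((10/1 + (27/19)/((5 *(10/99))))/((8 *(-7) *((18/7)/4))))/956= -12173/32695200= -0.00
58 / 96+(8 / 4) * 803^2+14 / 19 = 1176132839 / 912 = 1289619.34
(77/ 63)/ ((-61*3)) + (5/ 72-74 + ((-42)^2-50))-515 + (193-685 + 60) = 9131795/ 13176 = 693.06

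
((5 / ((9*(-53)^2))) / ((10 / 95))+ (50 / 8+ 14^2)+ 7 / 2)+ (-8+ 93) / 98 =1023813967 / 4955076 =206.62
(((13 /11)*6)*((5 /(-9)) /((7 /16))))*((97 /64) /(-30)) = 1261 /2772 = 0.45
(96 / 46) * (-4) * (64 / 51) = -10.48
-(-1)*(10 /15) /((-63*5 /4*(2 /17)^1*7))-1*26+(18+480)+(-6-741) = -1819193 /6615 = -275.01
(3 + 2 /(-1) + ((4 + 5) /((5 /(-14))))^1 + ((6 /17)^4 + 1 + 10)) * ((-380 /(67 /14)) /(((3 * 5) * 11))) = 1952761328 /307774885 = 6.34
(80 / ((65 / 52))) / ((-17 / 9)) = -576 / 17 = -33.88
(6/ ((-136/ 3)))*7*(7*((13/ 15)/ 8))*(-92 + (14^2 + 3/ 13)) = -39837/ 544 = -73.23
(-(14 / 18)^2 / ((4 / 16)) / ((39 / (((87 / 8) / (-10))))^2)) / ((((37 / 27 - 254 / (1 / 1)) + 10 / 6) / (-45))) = -17661 / 52349440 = -0.00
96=96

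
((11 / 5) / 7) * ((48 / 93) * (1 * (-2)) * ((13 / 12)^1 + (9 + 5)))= -15928 / 3255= -4.89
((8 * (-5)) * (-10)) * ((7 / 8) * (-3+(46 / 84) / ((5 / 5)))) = -2575 / 3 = -858.33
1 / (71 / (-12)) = -12 / 71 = -0.17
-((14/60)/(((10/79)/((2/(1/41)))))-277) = 18877/150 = 125.85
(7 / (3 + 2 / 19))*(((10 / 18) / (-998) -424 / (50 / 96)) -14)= -1866.69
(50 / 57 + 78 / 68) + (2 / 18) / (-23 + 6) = 11731 / 5814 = 2.02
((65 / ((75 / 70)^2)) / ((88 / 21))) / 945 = 637 / 44550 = 0.01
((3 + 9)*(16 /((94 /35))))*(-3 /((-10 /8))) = 8064 /47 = 171.57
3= 3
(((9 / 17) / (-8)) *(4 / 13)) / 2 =-9 / 884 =-0.01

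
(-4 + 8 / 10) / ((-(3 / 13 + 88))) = 208 / 5735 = 0.04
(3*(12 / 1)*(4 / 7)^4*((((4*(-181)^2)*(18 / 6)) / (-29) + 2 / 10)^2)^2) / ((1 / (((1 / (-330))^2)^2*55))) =601164322.18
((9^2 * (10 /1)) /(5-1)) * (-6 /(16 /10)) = -6075 /8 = -759.38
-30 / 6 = -5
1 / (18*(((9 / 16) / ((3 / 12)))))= 2 / 81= 0.02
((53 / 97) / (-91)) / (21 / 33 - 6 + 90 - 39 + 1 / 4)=-2332 / 17821713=-0.00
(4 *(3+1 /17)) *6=1248 /17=73.41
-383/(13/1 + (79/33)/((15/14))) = -189585/7541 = -25.14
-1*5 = -5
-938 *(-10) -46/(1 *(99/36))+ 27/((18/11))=206355/22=9379.77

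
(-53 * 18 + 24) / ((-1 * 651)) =10 / 7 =1.43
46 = 46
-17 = -17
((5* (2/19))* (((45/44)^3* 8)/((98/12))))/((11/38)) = 1366875/717409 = 1.91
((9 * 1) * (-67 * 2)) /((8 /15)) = -9045 /4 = -2261.25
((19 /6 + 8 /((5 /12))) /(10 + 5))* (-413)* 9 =-5542.46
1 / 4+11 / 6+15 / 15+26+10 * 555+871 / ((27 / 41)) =745385 / 108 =6901.71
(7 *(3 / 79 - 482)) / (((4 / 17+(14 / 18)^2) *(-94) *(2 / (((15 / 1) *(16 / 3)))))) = 7340098500 / 4295941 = 1708.61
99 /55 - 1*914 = -4561 /5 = -912.20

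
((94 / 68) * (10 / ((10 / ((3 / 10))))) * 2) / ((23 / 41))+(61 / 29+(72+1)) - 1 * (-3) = 9023799 / 113390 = 79.58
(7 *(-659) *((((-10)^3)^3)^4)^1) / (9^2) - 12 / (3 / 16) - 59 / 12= -18452000000000000000000000000000000022329 / 324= -56950617283950617283950620000000000000.00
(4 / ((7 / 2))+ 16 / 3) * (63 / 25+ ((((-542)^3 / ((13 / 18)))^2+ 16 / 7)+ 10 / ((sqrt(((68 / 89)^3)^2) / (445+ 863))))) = 56495717586223228335333541 / 179490675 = 314755725255494349.97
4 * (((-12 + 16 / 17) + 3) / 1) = -548 / 17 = -32.24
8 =8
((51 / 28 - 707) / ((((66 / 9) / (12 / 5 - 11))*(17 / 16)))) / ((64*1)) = 46311 / 3808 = 12.16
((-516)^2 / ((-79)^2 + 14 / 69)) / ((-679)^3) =-18371664 / 134811429887477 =-0.00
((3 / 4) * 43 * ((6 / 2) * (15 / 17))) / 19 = 5805 / 1292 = 4.49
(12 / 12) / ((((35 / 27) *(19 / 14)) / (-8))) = -432 / 95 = -4.55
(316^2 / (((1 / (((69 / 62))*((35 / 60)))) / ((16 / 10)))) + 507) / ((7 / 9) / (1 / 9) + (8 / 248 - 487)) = -16155401 / 74395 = -217.16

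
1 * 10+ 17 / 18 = 197 / 18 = 10.94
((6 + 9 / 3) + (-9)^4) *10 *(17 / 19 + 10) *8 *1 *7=40083915.79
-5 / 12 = -0.42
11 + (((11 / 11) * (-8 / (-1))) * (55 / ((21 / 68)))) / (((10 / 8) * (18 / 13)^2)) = 1030007 / 1701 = 605.53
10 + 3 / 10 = 103 / 10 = 10.30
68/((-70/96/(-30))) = 19584/7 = 2797.71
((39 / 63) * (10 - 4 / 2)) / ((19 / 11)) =1144 / 399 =2.87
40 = 40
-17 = -17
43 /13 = 3.31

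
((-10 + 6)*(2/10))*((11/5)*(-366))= 644.16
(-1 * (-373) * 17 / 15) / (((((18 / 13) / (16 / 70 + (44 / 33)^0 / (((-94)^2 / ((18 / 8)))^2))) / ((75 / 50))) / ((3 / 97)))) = 823801565149459 / 254461701043200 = 3.24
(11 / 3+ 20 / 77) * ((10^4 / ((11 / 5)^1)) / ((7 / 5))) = 226750000 / 17787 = 12748.07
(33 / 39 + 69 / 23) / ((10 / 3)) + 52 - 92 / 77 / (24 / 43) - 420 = -2216135 / 6006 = -368.99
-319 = -319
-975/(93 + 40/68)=-16575/1591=-10.42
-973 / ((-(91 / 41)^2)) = 197.51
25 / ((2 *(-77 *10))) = -5 / 308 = -0.02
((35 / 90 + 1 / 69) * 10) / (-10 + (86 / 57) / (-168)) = -444220 / 1102229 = -0.40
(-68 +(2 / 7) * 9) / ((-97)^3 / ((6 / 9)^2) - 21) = 1832 / 57498987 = 0.00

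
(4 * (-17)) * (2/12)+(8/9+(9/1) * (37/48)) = -505/144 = -3.51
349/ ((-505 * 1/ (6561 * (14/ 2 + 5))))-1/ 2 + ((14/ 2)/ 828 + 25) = -22741095539/ 418140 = -54386.32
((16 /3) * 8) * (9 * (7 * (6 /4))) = 4032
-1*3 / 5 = -3 / 5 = -0.60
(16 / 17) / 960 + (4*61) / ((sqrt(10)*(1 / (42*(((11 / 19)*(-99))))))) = 1 / 1020-5580036*sqrt(10) / 95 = -185743.40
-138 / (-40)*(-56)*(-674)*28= 18230352 / 5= 3646070.40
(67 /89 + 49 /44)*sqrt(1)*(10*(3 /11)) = 5.09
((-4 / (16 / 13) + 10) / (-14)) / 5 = -27 / 280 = -0.10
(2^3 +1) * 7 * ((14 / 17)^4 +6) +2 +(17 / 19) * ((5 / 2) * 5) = 1333507569 / 3173798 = 420.16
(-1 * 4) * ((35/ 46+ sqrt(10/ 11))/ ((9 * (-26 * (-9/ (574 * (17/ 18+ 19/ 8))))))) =-68593 * sqrt(110)/ 208494 - 2400755/ 871884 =-6.20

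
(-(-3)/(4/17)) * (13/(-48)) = -221/64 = -3.45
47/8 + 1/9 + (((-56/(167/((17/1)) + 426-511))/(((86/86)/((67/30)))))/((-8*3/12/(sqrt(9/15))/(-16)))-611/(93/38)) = -543871/2232 + 127568*sqrt(15)/47925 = -233.36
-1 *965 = -965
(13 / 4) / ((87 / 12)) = 0.45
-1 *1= -1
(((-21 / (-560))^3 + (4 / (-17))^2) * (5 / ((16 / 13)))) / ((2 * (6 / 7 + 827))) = 12232493 / 89964544000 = 0.00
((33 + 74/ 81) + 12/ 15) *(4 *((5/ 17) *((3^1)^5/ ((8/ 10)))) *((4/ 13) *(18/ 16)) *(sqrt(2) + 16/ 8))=111645 *sqrt(2)/ 26 + 111645/ 13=14660.76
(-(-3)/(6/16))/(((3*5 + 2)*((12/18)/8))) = 96/17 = 5.65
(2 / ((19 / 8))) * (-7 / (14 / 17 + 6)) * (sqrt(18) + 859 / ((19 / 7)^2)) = -20035316 / 198911-1428 * sqrt(2) / 551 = -104.39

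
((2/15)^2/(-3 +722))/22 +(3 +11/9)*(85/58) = 319325933/51606225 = 6.19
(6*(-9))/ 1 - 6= -60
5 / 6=0.83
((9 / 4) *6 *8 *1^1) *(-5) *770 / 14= -29700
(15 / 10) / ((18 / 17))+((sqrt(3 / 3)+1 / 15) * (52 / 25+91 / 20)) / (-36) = 5491 / 4500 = 1.22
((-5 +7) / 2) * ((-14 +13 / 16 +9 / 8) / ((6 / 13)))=-2509 / 96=-26.14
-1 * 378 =-378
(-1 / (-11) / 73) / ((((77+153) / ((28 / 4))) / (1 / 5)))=7 / 923450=0.00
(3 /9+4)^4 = 28561 /81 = 352.60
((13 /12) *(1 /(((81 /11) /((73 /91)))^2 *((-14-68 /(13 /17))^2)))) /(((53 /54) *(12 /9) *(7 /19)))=159267823 /63267179994144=0.00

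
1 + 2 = 3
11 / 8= 1.38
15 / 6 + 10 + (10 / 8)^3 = 925 / 64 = 14.45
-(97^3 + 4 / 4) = -912674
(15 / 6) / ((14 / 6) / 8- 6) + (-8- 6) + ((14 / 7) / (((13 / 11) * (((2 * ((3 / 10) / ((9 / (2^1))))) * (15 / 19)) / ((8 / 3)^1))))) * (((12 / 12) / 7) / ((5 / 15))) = 49066 / 12467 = 3.94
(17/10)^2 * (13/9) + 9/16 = 17053/3600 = 4.74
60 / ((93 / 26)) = 520 / 31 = 16.77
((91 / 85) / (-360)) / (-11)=91 / 336600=0.00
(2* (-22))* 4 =-176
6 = 6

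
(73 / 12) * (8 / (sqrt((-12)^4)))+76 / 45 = 2189 / 1080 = 2.03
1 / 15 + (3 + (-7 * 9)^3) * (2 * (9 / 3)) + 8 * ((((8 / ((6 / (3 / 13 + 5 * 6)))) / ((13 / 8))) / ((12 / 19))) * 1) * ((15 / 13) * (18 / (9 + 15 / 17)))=-345936058661 / 230685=-1499603.61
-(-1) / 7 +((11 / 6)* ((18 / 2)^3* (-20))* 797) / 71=-149126599 / 497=-300053.52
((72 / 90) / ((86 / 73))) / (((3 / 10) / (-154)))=-44968 / 129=-348.59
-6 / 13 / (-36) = 1 / 78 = 0.01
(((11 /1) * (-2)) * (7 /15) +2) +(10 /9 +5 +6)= 173 /45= 3.84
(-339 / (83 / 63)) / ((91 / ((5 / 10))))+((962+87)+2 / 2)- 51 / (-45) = 33979421 / 32370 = 1049.72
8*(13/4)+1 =27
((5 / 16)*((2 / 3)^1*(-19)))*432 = -1710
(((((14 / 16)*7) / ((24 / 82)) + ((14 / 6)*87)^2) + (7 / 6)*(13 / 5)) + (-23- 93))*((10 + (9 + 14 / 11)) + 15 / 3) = 2743323599 / 2640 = 1039137.73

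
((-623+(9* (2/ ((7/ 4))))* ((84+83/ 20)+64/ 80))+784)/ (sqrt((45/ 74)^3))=2786618* sqrt(370)/ 23625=2268.85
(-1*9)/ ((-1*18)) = 1/ 2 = 0.50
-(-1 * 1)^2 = -1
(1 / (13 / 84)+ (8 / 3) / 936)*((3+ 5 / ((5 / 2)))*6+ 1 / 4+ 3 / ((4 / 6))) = 315391 / 1404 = 224.64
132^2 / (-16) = -1089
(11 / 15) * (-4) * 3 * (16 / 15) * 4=-2816 / 75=-37.55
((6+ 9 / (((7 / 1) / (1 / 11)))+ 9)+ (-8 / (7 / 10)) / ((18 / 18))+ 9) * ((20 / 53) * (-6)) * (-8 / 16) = 58620 / 4081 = 14.36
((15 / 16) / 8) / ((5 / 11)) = 0.26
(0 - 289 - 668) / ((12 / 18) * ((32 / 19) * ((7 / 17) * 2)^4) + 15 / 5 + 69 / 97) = -441930741813 / 1952337448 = -226.36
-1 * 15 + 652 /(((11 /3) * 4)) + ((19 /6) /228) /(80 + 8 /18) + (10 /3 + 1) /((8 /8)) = 6458113 /191136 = 33.79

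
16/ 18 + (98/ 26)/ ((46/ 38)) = 10771/ 2691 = 4.00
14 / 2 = 7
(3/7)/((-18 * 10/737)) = -737/420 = -1.75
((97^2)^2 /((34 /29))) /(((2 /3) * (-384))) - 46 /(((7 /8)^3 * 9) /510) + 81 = -2675926227985 /8956416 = -298771.99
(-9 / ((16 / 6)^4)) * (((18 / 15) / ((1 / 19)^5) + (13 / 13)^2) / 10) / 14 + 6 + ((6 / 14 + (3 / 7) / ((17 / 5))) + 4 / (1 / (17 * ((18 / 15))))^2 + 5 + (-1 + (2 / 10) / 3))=-2102.10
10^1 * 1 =10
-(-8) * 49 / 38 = 10.32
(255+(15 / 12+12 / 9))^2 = 9554281 / 144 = 66349.17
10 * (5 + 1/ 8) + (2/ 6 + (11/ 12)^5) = 12996635/ 248832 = 52.23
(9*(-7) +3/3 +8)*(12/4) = -162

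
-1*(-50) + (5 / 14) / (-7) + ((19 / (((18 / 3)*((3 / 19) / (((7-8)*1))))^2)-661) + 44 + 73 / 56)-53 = -18974287 / 31752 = -597.58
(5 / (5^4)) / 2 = 1 / 250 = 0.00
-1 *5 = -5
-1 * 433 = -433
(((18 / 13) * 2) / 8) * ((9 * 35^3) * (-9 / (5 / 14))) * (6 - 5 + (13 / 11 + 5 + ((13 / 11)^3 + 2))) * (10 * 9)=-3281601336.44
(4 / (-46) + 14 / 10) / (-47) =-151 / 5405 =-0.03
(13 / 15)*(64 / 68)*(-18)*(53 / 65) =-5088 / 425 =-11.97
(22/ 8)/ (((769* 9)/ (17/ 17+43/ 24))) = 737/ 664416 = 0.00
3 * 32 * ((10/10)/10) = 48/5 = 9.60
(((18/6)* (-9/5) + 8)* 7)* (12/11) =19.85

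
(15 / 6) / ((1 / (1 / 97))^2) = 5 / 18818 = 0.00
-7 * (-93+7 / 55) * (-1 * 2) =-71512 / 55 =-1300.22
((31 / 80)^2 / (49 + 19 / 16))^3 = 0.00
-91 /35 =-13 /5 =-2.60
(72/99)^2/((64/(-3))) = -3/121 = -0.02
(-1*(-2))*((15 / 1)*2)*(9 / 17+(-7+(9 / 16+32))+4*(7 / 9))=357445 / 204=1752.18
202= 202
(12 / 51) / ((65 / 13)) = 4 / 85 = 0.05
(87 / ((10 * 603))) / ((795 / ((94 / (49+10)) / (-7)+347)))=461477 / 73328150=0.01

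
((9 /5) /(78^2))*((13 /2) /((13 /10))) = 1 /676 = 0.00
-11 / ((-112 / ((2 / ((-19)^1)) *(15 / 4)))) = -165 / 4256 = -0.04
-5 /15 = -1 /3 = -0.33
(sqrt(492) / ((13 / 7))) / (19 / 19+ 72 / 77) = 1078 * sqrt(123) / 1937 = 6.17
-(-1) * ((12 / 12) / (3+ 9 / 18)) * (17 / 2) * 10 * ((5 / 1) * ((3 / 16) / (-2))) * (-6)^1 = 3825 / 56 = 68.30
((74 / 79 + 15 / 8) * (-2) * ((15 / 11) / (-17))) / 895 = 5331 / 10577468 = 0.00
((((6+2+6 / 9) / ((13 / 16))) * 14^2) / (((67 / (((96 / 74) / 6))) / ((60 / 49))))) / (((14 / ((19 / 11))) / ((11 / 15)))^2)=369664 / 5466195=0.07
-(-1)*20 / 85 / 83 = 4 / 1411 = 0.00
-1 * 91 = -91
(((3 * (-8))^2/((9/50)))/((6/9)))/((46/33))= 79200/23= 3443.48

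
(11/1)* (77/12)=847/12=70.58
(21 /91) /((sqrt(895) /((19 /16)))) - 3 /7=-3 /7 + 57 *sqrt(895) /186160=-0.42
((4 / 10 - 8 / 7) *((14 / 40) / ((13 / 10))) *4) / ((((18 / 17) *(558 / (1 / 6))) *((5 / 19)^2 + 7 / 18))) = -0.00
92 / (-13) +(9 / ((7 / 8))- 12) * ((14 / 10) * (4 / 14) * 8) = -5716 / 455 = -12.56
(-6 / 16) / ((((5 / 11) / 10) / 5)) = -165 / 4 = -41.25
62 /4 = 31 /2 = 15.50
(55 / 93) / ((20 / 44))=121 / 93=1.30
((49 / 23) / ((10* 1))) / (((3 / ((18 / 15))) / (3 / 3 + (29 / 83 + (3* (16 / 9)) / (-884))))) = 3622276 / 31641675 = 0.11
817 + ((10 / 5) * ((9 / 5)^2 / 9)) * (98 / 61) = 1247689 / 1525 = 818.16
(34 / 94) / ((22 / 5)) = 85 / 1034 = 0.08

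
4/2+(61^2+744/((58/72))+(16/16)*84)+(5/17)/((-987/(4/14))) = 16113024421/3406137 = 4730.59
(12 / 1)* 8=96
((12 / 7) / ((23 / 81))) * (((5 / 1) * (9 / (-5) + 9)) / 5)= 34992 / 805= 43.47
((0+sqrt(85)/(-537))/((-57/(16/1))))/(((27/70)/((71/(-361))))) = -79520* sqrt(85)/298345923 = -0.00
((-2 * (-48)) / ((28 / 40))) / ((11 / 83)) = 79680 / 77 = 1034.81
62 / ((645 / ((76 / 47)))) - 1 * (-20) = 611012 / 30315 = 20.16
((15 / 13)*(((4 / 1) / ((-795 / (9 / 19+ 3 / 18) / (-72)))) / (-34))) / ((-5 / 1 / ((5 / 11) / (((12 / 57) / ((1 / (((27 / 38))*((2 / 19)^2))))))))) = 500707 / 1159587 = 0.43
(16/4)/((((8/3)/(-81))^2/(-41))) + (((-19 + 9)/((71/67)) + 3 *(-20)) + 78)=-171881911/1136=-151304.50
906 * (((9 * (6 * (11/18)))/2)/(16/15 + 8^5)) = 0.46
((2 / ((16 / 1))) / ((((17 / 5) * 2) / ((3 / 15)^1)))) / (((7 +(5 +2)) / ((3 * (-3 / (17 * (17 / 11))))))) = -0.00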